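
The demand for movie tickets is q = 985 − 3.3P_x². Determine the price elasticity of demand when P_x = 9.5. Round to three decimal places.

At P_x = 9.5, q = 687.175.
dq/dP_x = −2·3.3·P_x = −62.7.
Point elasticity E = (dq/dP_x)·(P_x/q) = -62.7 × 9.5/687.175 ≈ -0.867.
|E| < 1, so demand is inelastic at this price.

-0.867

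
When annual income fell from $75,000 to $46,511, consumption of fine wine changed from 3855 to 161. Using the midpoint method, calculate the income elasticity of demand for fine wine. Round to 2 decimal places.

%ΔQ = (161 − 3855)/[(3855+161)/2] = -3694/2008 ≈ -1.8396.
%ΔM = (46,511 − 75,000)/[(75,000+46,511)/2] = -28489/60755.5 ≈ -0.4689.
E_I = %ΔQ/%ΔM ≈ 3.92.
E_I > 1: normal good (luxury).

3.92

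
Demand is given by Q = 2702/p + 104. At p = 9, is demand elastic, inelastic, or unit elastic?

inelastic

At p = 9, Q = 404.2222.
dQ/dp = −2702/p² = −33.358.
Point elasticity E = (dQ/dp)·(p/Q) = -33.358 × 9/404.2222 ≈ -0.743.
|E| ≈ 0.743 < 1, so demand is inelastic.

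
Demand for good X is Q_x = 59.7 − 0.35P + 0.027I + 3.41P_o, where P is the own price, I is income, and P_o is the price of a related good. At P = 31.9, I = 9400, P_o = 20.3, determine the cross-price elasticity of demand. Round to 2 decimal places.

0.19

Q_x = 59.7 − 0.35(31.9) + 0.027(9400) + 3.41(20.3) = 59.7 − 11.165 + 253.8 + 69.223 = 371.558.
∂Q_x/∂P_o = +3.41, so E_xy = 3.41·(20.3/371.558) ≈ 0.19.
E_xy > 0: the goods are substitutes.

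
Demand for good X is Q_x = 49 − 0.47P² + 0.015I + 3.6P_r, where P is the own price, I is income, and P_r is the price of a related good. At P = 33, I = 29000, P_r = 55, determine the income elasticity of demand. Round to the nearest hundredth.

First evaluate Q_x: 49 − 0.47(33)² + 0.015(29000) + 3.6(55) = 49 − 511.83 + 435 + 198 = 170.17.
∂Q_x/∂I = +0.015, so E_I = 0.015·(29000/170.17) ≈ 2.56.
E_I > 1: normal good (luxury).

2.56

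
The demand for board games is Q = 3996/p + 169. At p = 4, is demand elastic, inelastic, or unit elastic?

inelastic

At p = 4, Q = 1168.
dQ/dp = −3996/p² = −249.75.
Point elasticity E = (dQ/dp)·(p/Q) = -249.75 × 4/1168 ≈ -0.855.
|E| ≈ 0.855 < 1, so demand is inelastic.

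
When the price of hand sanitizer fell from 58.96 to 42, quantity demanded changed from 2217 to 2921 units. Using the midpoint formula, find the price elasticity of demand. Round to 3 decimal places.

-0.816

%Δq = (2921 − 2217)/[(2217 + 2921)/2] = 704/2569 ≈ 0.2740.
%ΔP = (42 − 58.96)/[(58.96 + 42)/2] = -16.96/50.48 ≈ -0.3360.
Arc elasticity E = %Δq/%ΔP ≈ 0.2740/-0.3360 ≈ -0.816.
|E| < 1: demand is inelastic over this range.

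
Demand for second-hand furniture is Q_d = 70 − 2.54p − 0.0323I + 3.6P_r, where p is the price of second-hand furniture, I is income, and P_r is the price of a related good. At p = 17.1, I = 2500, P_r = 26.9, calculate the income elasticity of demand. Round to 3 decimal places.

Evaluating quantity at (p, I, P_r) gives Q_d = 70 − 2.54(17.1) − 0.0323(2500) + 3.6(26.9) = 70 − 43.434 − 80.75 + 96.84 = 42.656.
∂Q_d/∂I = −0.0323, so E_I = -0.0323·(2500/42.656) ≈ -1.893.
E_I < 0: inferior good.

-1.893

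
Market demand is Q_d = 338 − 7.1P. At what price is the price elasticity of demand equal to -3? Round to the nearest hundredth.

Set −bP/(a − bP) = −3 ⇒ bP = 3(a − bP) ⇒ bP(1+3) = 3·a.
P = 3·338/(7.1·4) ≈ 35.70.

35.70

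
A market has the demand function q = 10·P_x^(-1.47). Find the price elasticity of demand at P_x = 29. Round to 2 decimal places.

-1.47

For a Cobb–Douglas (constant-elasticity) form q = A·P_x^α·…, the elasticity with respect to P_x equals the exponent α at every point.
Here the exponent on P_x is -1.47, so the price elasticity of demand is -1.47.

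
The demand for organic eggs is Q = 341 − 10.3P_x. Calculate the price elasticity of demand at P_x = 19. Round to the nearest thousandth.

At P_x = 19, Q = 145.3.
dQ/dP_x = −10.3.
Point elasticity E = (dQ/dP_x)·(P_x/Q) = -10.3 × 19/145.3 ≈ -1.347.
|E| > 1, so demand is elastic at this price.

-1.347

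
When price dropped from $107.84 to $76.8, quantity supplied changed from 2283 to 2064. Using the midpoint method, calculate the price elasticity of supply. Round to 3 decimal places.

0.300

%Δq = (2064 − 2283)/[(2283 + 2064)/2] = -219/2173.5 ≈ -0.1008.
%Δp = (76.8 − 107.84)/[(107.84 + 76.8)/2] = -31.04/92.32 ≈ -0.3362.
Arc elasticity E = %Δq/%Δp ≈ -0.1008/-0.3362 ≈ 0.300.
|E| < 1: supply is inelastic over this range.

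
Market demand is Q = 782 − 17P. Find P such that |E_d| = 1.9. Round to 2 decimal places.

30.14

Set −bP/(a − bP) = −1.9 ⇒ bP = 1.9(a − bP) ⇒ bP(1+1.9) = 1.9·a.
P = 1.9·782/(17·2.9) ≈ 30.14.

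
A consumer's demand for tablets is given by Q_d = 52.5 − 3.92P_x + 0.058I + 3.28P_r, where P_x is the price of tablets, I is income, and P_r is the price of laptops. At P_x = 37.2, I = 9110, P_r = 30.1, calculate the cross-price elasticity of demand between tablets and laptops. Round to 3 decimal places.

First evaluate Q_d: 52.5 − 3.92(37.2) + 0.058(9110) + 3.28(30.1) = 52.5 − 145.824 + 528.38 + 98.728 = 533.784.
∂Q_d/∂P_r = +3.28, so E_xy = 3.28·(30.1/533.784) ≈ 0.185.
E_xy > 0: the goods are substitutes.

0.185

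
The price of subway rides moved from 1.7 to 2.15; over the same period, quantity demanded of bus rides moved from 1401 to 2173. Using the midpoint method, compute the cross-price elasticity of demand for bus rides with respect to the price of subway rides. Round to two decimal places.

1.85

%ΔQ_x = (2173 − 1401)/[(1401+2173)/2] = 772/1787 ≈ 0.4320.
%ΔP_y = (2.15 − 1.7)/[(1.7+2.15)/2] ≈ 0.2338.
E_xy = 0.4320/0.2338 ≈ 1.85.
E_xy > 0, so bus rides and subway rides are substitutes.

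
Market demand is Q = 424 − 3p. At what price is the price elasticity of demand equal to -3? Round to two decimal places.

Set −bp/(a − bp) = −3 ⇒ bp = 3(a − bp) ⇒ bp(1+3) = 3·a.
p = 3·424/(3·4) = 106.00.

106.00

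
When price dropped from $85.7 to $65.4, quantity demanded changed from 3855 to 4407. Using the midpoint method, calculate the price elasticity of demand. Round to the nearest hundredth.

-0.50

%ΔQ = (4407 − 3855)/[(3855 + 4407)/2] = 552/4131 ≈ 0.1336.
%ΔP = (65.4 − 85.7)/[(85.7 + 65.4)/2] = -20.3/75.55 ≈ -0.2687.
Arc elasticity E = %ΔQ/%ΔP ≈ 0.1336/-0.2687 ≈ -0.50.
|E| < 1: demand is inelastic over this range.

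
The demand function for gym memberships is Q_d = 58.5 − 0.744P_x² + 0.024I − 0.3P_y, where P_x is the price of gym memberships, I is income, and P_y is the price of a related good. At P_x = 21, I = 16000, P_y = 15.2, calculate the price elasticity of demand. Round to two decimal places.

-5.97

First evaluate Q_d: 58.5 − 0.744(21)² + 0.024(16000) − 0.3(15.2) = 58.5 − 328.104 + 384 − 4.56 = 109.836.
∂Q_d/∂P_x = −2·0.744·P_x = -31.248, so E_p = -31.248·(21/109.836) ≈ -5.97.
|E_p| > 1: demand is elastic.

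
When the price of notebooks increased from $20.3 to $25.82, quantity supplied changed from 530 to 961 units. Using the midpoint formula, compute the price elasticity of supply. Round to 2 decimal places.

2.42

%Δq = (961 − 530)/[(530 + 961)/2] = 431/745.5 ≈ 0.5781.
%Δp = (25.82 − 20.3)/[(20.3 + 25.82)/2] = 5.52/23.06 ≈ 0.2394.
Arc elasticity E = %Δq/%Δp ≈ 0.5781/0.2394 ≈ 2.42.
|E| > 1: supply is elastic over this range.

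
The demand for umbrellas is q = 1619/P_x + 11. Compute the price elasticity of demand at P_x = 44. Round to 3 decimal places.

-0.770

At P_x = 44, q = 47.7955.
dq/dP_x = −1619/P_x² = −0.8363.
Point elasticity E = (dq/dP_x)·(P_x/q) = -0.8363 × 44/47.7955 ≈ -0.770.
|E| < 1, so demand is inelastic at this price.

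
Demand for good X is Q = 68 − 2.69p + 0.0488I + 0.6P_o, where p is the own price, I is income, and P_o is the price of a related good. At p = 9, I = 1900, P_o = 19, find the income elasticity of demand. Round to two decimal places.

First evaluate Q: 68 − 2.69(9) + 0.0488(1900) + 0.6(19) = 68 − 24.21 + 92.72 + 11.4 = 147.91.
∂Q/∂I = +0.0488, so E_I = 0.0488·(1900/147.91) ≈ 0.63.
E_I ∈ (0,1): normal good (necessity).

0.63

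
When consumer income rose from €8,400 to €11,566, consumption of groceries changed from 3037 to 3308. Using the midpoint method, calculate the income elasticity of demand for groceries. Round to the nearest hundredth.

%ΔQ = (3308 − 3037)/[(3037+3308)/2] = 271/3172.5 ≈ 0.0854.
%ΔM = (11,566 − 8,400)/[(8,400+11,566)/2] = 3166/9983 ≈ 0.3171.
E_I = %ΔQ/%ΔM ≈ 0.27.
E_I ∈ (0,1): normal good (necessity).

0.27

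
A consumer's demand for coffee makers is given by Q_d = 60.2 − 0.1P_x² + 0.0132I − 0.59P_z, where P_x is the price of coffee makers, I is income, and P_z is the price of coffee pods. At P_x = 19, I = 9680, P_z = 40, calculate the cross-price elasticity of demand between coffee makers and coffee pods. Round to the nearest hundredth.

Substituting, Q_d = 60.2 − 0.1(19)² + 0.0132(9680) − 0.59(40) = 60.2 − 36.1 + 127.776 − 23.6 = 128.276.
∂Q_d/∂P_z = −0.59, so E_xy = -0.59·(40/128.276) ≈ -0.18.
E_xy < 0: the goods are complements.

-0.18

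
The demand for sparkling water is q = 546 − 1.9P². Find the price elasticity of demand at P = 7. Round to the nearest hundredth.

At P = 7, q = 452.9.
dq/dP = −2·1.9·P = −26.6.
Point elasticity E = (dq/dP)·(P/q) = -26.6 × 7/452.9 ≈ -0.41.
|E| < 1, so demand is inelastic at this price.

-0.41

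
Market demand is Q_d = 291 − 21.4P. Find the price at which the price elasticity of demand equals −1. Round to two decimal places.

For linear demand Q_d = a − bP, E = −bP/(a − bP). |E| = 1 ⇒ bP = a − bP ⇒ P = a/(2b).
P = 291/(2·21.4) ≈ 6.80.

6.80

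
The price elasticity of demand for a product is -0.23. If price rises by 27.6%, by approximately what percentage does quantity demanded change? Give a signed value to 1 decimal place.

-6.3

%ΔQ ≈ E × %ΔP = (-0.23) × (27.6%) ≈ -6.3%.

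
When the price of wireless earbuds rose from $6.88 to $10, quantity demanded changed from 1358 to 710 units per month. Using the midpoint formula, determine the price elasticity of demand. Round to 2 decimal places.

%ΔQ = (710 − 1358)/[(1358 + 710)/2] = -648/1034 ≈ -0.6267.
%Δp = (10 − 6.88)/[(6.88 + 10)/2] = 3.12/8.44 ≈ 0.3697.
Arc elasticity E = %ΔQ/%Δp ≈ -0.6267/0.3697 ≈ -1.70.
|E| > 1: demand is elastic over this range.

-1.70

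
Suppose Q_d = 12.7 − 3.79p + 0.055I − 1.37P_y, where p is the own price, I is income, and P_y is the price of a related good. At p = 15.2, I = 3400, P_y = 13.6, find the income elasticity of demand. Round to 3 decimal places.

1.515

First evaluate Q_d: 12.7 − 3.79(15.2) + 0.055(3400) − 1.37(13.6) = 12.7 − 57.608 + 187 − 18.632 = 123.46.
∂Q_d/∂I = +0.055, so E_I = 0.055·(3400/123.46) ≈ 1.515.
E_I > 1: normal good (luxury).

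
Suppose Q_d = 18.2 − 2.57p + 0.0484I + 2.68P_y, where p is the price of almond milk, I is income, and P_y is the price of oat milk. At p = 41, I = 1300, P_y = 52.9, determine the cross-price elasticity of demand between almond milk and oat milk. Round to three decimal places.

Q_d = 18.2 − 2.57(41) + 0.0484(1300) + 2.68(52.9) = 18.2 − 105.37 + 62.92 + 141.772 = 117.522.
∂Q_d/∂P_y = +2.68, so E_xy = 2.68·(52.9/117.522) ≈ 1.206.
E_xy > 0: the goods are substitutes.

1.206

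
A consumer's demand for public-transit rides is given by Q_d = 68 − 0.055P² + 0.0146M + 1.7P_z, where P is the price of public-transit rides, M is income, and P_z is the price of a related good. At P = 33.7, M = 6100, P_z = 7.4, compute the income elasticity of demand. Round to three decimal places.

0.831

Evaluating quantity at (P, M, P_z) gives Q_d = 68 − 0.055(33.7)² + 0.0146(6100) + 1.7(7.4) = 68 − 62.463 + 89.06 + 12.58 = 107.1771.
∂Q_d/∂M = +0.0146, so E_I = 0.0146·(6100/107.1771) ≈ 0.831.
E_I ∈ (0,1): normal good (necessity).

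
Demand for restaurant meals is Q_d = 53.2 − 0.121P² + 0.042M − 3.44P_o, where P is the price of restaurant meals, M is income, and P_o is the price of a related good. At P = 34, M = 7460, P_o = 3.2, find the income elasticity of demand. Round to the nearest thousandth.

At the given point, Q_d = 53.2 − 0.121(34)² + 0.042(7460) − 3.44(3.2) = 53.2 − 139.876 + 313.32 − 11.008 = 215.636.
∂Q_d/∂M = +0.042, so E_I = 0.042·(7460/215.636) ≈ 1.453.
E_I > 1: normal good (luxury).

1.453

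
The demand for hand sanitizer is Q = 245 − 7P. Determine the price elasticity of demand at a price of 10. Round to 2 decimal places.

-0.40

At P = 10, Q = 175.
dQ/dP = −7.
Point elasticity E = (dQ/dP)·(P/Q) = -7 × 10/175 ≈ -0.40.
|E| < 1, so demand is inelastic at this price.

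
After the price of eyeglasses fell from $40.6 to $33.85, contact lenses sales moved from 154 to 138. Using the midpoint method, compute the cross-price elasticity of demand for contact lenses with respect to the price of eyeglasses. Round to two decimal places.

%ΔQ_x = (138 − 154)/[(154+138)/2] = -16/146 ≈ -0.1096.
%ΔP_y = (33.85 − 40.6)/[(40.6+33.85)/2] ≈ -0.1813.
E_xy = -0.1096/-0.1813 ≈ 0.60.
E_xy > 0, so contact lenses and eyeglasses are substitutes.

0.60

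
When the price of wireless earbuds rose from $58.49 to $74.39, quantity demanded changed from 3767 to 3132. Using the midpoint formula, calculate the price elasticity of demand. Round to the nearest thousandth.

%ΔQ = (3132 − 3767)/[(3767 + 3132)/2] = -635/3449.5 ≈ -0.1841.
%Δp = (74.39 − 58.49)/[(58.49 + 74.39)/2] = 15.9/66.44 ≈ 0.2393.
Arc elasticity E = %ΔQ/%Δp ≈ -0.1841/0.2393 ≈ -0.769.
|E| < 1: demand is inelastic over this range.

-0.769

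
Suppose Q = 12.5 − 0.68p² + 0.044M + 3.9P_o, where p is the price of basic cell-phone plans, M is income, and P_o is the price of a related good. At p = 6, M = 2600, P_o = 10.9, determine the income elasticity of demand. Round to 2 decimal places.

Substituting, Q = 12.5 − 0.68(6)² + 0.044(2600) + 3.9(10.9) = 12.5 − 24.48 + 114.4 + 42.51 = 144.93.
∂Q/∂M = +0.044, so E_I = 0.044·(2600/144.93) ≈ 0.79.
E_I ∈ (0,1): normal good (necessity).

0.79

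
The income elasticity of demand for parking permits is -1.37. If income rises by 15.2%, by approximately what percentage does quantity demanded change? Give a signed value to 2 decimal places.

-20.82

%ΔQ ≈ E × %ΔI = (-1.37) × (15.2%) ≈ -20.82%.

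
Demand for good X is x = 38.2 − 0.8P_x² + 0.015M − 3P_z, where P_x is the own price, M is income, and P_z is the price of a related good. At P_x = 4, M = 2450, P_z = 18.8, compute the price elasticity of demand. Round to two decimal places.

-4.45

Evaluating quantity at (P_x, M, P_z) gives x = 38.2 − 0.8(4)² + 0.015(2450) − 3(18.8) = 38.2 − 12.8 + 36.75 − 56.4 = 5.75.
∂x/∂P_x = −2·0.8·P_x = -6.4, so E_p = -6.4·(4/5.75) ≈ -4.45.
|E_p| > 1: demand is elastic.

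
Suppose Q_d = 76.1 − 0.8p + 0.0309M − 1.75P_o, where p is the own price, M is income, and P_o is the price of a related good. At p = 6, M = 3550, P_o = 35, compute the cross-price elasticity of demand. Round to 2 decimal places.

-0.51

Substituting, Q_d = 76.1 − 0.8(6) + 0.0309(3550) − 1.75(35) = 76.1 − 4.8 + 109.695 − 61.25 = 119.745.
∂Q_d/∂P_o = −1.75, so E_xy = -1.75·(35/119.745) ≈ -0.51.
E_xy < 0: the goods are complements.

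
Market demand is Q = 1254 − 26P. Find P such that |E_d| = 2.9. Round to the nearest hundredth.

Set −bP/(a − bP) = −2.9 ⇒ bP = 2.9(a − bP) ⇒ bP(1+2.9) = 2.9·a.
P = 2.9·1254/(26·3.9) ≈ 35.86.

35.86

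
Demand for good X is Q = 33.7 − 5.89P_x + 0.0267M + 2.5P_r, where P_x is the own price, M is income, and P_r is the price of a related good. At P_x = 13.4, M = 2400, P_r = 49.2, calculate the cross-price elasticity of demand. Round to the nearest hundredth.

0.87

Q = 33.7 − 5.89(13.4) + 0.0267(2400) + 2.5(49.2) = 33.7 − 78.926 + 64.08 + 123 = 141.854.
∂Q/∂P_r = +2.5, so E_xy = 2.5·(49.2/141.854) ≈ 0.87.
E_xy > 0: the goods are substitutes.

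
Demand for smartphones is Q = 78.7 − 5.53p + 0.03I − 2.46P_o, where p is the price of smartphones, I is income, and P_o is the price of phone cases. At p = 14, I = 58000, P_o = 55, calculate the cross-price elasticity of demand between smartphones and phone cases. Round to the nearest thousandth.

-0.084

Q = 78.7 − 5.53(14) + 0.03(58000) − 2.46(55) = 78.7 − 77.42 + 1740 − 135.3 = 1605.98.
∂Q/∂P_o = −2.46, so E_xy = -2.46·(55/1605.98) ≈ -0.084.
E_xy < 0: the goods are complements.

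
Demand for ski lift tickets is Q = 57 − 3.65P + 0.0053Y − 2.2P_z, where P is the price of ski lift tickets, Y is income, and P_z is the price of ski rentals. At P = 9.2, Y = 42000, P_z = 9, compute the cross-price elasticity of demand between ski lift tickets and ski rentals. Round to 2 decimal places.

-0.09

Evaluating quantity at (P, Y, P_z) gives Q = 57 − 3.65(9.2) + 0.0053(42000) − 2.2(9) = 57 − 33.58 + 222.6 − 19.8 = 226.22.
∂Q/∂P_z = −2.2, so E_xy = -2.2·(9/226.22) ≈ -0.09.
E_xy < 0: the goods are complements.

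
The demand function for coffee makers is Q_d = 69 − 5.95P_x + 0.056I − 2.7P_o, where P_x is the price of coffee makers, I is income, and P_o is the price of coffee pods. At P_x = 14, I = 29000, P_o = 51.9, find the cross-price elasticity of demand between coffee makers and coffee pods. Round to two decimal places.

First evaluate Q_d: 69 − 5.95(14) + 0.056(29000) − 2.7(51.9) = 69 − 83.3 + 1624 − 140.13 = 1469.57.
∂Q_d/∂P_o = −2.7, so E_xy = -2.7·(51.9/1469.57) ≈ -0.10.
E_xy < 0: the goods are complements.

-0.10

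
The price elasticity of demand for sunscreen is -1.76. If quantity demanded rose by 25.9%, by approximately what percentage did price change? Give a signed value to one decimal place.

%ΔQ ≈ E × %ΔP ⇒ %ΔP = %ΔQ / E = (25.9%)/(-1.76) ≈ -14.7%.

-14.7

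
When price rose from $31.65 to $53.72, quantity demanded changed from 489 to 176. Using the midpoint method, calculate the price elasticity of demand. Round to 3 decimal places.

-1.821

%ΔQ = (176 − 489)/[(489 + 176)/2] = -313/332.5 ≈ -0.9414.
%ΔP = (53.72 − 31.65)/[(31.65 + 53.72)/2] = 22.07/42.685 ≈ 0.5170.
Arc elasticity E = %ΔQ/%ΔP ≈ -0.9414/0.5170 ≈ -1.821.
|E| > 1: demand is elastic over this range.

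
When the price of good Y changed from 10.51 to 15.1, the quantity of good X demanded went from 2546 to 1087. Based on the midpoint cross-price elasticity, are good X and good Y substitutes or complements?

%ΔQ_x = (1087 − 2546)/[(2546+1087)/2] = -1459/1816.5 ≈ -0.8032.
%ΔP_y = (15.1 − 10.51)/[(10.51+15.1)/2] ≈ 0.3585.
E_xy = -0.8032/0.3585 ≈ -2.241.
E_xy < 0, so the goods are complements.

complements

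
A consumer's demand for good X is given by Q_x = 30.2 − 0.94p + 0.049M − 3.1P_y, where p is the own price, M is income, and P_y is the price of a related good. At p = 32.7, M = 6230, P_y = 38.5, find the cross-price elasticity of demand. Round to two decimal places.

-0.64

At the given point, Q_x = 30.2 − 0.94(32.7) + 0.049(6230) − 3.1(38.5) = 30.2 − 30.738 + 305.27 − 119.35 = 185.382.
∂Q_x/∂P_y = −3.1, so E_xy = -3.1·(38.5/185.382) ≈ -0.64.
E_xy < 0: the goods are complements.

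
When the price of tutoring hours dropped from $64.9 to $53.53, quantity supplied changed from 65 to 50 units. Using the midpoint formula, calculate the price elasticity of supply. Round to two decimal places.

%Δq = (50 − 65)/[(65 + 50)/2] = -15/57.5 ≈ -0.2609.
%Δp = (53.53 − 64.9)/[(64.9 + 53.53)/2] = -11.37/59.215 ≈ -0.1920.
Arc elasticity E = %Δq/%Δp ≈ -0.2609/-0.1920 ≈ 1.36.
|E| > 1: supply is elastic over this range.

1.36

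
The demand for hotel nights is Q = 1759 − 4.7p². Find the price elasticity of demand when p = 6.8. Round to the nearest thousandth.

-0.282

At p = 6.8, Q = 1541.672.
dQ/dp = −2·4.7·p = −63.92.
Point elasticity E = (dQ/dp)·(p/Q) = -63.92 × 6.8/1541.672 ≈ -0.282.
|E| < 1, so demand is inelastic at this price.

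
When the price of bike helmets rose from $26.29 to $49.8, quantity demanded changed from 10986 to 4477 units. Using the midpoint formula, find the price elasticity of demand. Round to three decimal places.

%ΔQ = (4477 − 10986)/[(10986 + 4477)/2] = -6509/7731.5 ≈ -0.8419.
%Δp = (49.8 − 26.29)/[(26.29 + 49.8)/2] = 23.51/38.045 ≈ 0.6180.
Arc elasticity E = %ΔQ/%Δp ≈ -0.8419/0.6180 ≈ -1.362.
|E| > 1: demand is elastic over this range.

-1.362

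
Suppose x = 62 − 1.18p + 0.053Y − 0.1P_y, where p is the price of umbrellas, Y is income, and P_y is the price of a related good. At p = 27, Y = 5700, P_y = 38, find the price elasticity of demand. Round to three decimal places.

-0.097

At the given point, x = 62 − 1.18(27) + 0.053(5700) − 0.1(38) = 62 − 31.86 + 302.1 − 3.8 = 328.44.
∂x/∂p = −1.18, so E_p = (−1.18)·(27/328.44) ≈ -0.097.
|E_p| < 1: demand is inelastic.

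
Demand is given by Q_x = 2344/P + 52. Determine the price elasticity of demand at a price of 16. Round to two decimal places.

At P = 16, Q_x = 198.5.
dQ_x/dP = −2344/P² = −9.1562.
Point elasticity E = (dQ_x/dP)·(P/Q_x) = -9.1563 × 16/198.5 ≈ -0.74.
|E| < 1, so demand is inelastic at this price.

-0.74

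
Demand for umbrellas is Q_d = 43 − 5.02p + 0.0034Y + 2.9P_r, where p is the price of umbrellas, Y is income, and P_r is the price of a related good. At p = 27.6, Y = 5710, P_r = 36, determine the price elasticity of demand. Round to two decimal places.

At the given point, Q_d = 43 − 5.02(27.6) + 0.0034(5710) + 2.9(36) = 43 − 138.552 + 19.414 + 104.4 = 28.262.
∂Q_d/∂p = −5.02, so E_p = (−5.02)·(27.6/28.262) ≈ -4.90.
|E_p| > 1: demand is elastic.

-4.90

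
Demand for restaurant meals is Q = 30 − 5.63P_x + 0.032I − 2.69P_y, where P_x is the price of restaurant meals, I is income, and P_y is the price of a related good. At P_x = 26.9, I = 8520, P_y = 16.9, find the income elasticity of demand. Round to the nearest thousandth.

2.579

First evaluate Q: 30 − 5.63(26.9) + 0.032(8520) − 2.69(16.9) = 30 − 151.447 + 272.64 − 45.461 = 105.732.
∂Q/∂I = +0.032, so E_I = 0.032·(8520/105.732) ≈ 2.579.
E_I > 1: normal good (luxury).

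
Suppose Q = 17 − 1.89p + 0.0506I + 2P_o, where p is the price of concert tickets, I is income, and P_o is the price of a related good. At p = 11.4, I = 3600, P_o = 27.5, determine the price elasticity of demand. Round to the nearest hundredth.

-0.09

Q = 17 − 1.89(11.4) + 0.0506(3600) + 2(27.5) = 17 − 21.546 + 182.16 + 55 = 232.614.
∂Q/∂p = −1.89, so E_p = (−1.89)·(11.4/232.614) ≈ -0.09.
|E_p| < 1: demand is inelastic.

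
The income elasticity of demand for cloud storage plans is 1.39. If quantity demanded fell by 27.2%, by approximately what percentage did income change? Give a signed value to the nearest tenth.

%ΔQ ≈ E × %ΔI ⇒ %ΔI = %ΔQ / E = (-27.2%)/(1.39) ≈ -19.6%.

-19.6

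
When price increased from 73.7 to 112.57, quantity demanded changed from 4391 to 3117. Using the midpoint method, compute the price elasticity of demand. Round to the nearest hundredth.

-0.81

%Δq = (3117 − 4391)/[(4391 + 3117)/2] = -1274/3754 ≈ -0.3394.
%ΔP = (112.57 − 73.7)/[(73.7 + 112.57)/2] = 38.87/93.135 ≈ 0.4174.
Arc elasticity E = %Δq/%ΔP ≈ -0.3394/0.4174 ≈ -0.81.
|E| < 1: demand is inelastic over this range.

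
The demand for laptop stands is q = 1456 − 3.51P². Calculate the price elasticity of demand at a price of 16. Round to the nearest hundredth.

At P = 16, q = 557.44.
dq/dP = −2·3.51·P = −112.32.
Point elasticity E = (dq/dP)·(P/q) = -112.32 × 16/557.44 ≈ -3.22.
|E| > 1, so demand is elastic at this price.

-3.22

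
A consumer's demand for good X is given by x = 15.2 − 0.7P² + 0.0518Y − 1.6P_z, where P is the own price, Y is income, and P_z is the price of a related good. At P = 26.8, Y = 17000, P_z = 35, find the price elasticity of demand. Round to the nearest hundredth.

x = 15.2 − 0.7(26.8)² + 0.0518(17000) − 1.6(35) = 15.2 − 502.768 + 880.6 − 56 = 337.032.
∂x/∂P = −2·0.7·P = -37.52, so E_p = -37.52·(26.8/337.032) ≈ -2.98.
|E_p| > 1: demand is elastic.

-2.98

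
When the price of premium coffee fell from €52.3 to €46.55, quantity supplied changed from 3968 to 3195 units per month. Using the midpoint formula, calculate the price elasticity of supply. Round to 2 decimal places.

%Δq = (3195 − 3968)/[(3968 + 3195)/2] = -773/3581.5 ≈ -0.2158.
%ΔP = (46.55 − 52.3)/[(52.3 + 46.55)/2] = -5.75/49.425 ≈ -0.1163.
Arc elasticity E = %Δq/%ΔP ≈ -0.2158/-0.1163 ≈ 1.86.
|E| > 1: supply is elastic over this range.

1.86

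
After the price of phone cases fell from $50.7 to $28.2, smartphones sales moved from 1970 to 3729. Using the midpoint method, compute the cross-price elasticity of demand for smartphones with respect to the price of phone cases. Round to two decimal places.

%ΔQ_x = (3729 − 1970)/[(1970+3729)/2] = 1759/2849.5 ≈ 0.6173.
%ΔP_y = (28.2 − 50.7)/[(50.7+28.2)/2] ≈ -0.5703.
E_xy = 0.6173/-0.5703 ≈ -1.08.
E_xy < 0, so smartphones and phone cases are complements.

-1.08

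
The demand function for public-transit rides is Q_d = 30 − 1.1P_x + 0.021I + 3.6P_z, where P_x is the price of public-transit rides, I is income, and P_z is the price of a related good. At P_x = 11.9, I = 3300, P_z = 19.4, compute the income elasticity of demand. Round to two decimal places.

0.44

Substituting, Q_d = 30 − 1.1(11.9) + 0.021(3300) + 3.6(19.4) = 30 − 13.09 + 69.3 + 69.84 = 156.05.
∂Q_d/∂I = +0.021, so E_I = 0.021·(3300/156.05) ≈ 0.44.
E_I ∈ (0,1): normal good (necessity).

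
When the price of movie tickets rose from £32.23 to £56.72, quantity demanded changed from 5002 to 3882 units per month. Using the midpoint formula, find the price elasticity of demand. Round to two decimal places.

-0.46

%ΔQ = (3882 − 5002)/[(5002 + 3882)/2] = -1120/4442 ≈ -0.2521.
%Δp = (56.72 − 32.23)/[(32.23 + 56.72)/2] = 24.49/44.475 ≈ 0.5506.
Arc elasticity E = %ΔQ/%Δp ≈ -0.2521/0.5506 ≈ -0.46.
|E| < 1: demand is inelastic over this range.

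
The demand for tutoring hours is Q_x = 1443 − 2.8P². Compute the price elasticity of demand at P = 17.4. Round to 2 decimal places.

-2.85

At P = 17.4, Q_x = 595.272.
dQ_x/dP = −2·2.8·P = −97.44.
Point elasticity E = (dQ_x/dP)·(P/Q_x) = -97.44 × 17.4/595.272 ≈ -2.85.
|E| > 1, so demand is elastic at this price.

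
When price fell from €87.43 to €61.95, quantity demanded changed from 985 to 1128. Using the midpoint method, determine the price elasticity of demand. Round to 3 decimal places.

%ΔQ = (1128 − 985)/[(985 + 1128)/2] = 143/1056.5 ≈ 0.1354.
%Δp = (61.95 − 87.43)/[(87.43 + 61.95)/2] = -25.48/74.69 ≈ -0.3411.
Arc elasticity E = %ΔQ/%Δp ≈ 0.1354/-0.3411 ≈ -0.397.
|E| < 1: demand is inelastic over this range.

-0.397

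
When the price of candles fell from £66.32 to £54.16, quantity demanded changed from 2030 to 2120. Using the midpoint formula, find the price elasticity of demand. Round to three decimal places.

%ΔQ = (2120 − 2030)/[(2030 + 2120)/2] = 90/2075 ≈ 0.0434.
%Δp = (54.16 − 66.32)/[(66.32 + 54.16)/2] = -12.16/60.24 ≈ -0.2019.
Arc elasticity E = %ΔQ/%Δp ≈ 0.0434/-0.2019 ≈ -0.215.
|E| < 1: demand is inelastic over this range.

-0.215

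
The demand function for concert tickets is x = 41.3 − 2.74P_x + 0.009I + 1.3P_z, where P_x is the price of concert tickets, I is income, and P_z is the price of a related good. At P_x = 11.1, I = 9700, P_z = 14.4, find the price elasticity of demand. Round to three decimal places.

First evaluate x: 41.3 − 2.74(11.1) + 0.009(9700) + 1.3(14.4) = 41.3 − 30.414 + 87.3 + 18.72 = 116.906.
∂x/∂P_x = −2.74, so E_p = (−2.74)·(11.1/116.906) ≈ -0.260.
|E_p| < 1: demand is inelastic.

-0.260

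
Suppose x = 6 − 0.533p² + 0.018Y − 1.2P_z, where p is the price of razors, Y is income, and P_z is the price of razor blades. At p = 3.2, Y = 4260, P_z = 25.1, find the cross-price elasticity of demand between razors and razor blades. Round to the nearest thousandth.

First evaluate x: 6 − 0.533(3.2)² + 0.018(4260) − 1.2(25.1) = 6 − 5.4579 + 76.68 − 30.12 = 47.1021.
∂x/∂P_z = −1.2, so E_xy = -1.2·(25.1/47.1021) ≈ -0.639.
E_xy < 0: the goods are complements.

-0.639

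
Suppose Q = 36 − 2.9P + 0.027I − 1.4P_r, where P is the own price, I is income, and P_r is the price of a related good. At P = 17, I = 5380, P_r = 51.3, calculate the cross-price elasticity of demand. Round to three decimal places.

At the given point, Q = 36 − 2.9(17) + 0.027(5380) − 1.4(51.3) = 36 − 49.3 + 145.26 − 71.82 = 60.14.
∂Q/∂P_r = −1.4, so E_xy = -1.4·(51.3/60.14) ≈ -1.194.
E_xy < 0: the goods are complements.

-1.194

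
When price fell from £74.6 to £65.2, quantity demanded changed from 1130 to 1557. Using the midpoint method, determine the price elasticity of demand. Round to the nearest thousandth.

-2.363

%Δq = (1557 − 1130)/[(1130 + 1557)/2] = 427/1343.5 ≈ 0.3178.
%Δp = (65.2 − 74.6)/[(74.6 + 65.2)/2] = -9.4/69.9 ≈ -0.1345.
Arc elasticity E = %Δq/%Δp ≈ 0.3178/-0.1345 ≈ -2.363.
|E| > 1: demand is elastic over this range.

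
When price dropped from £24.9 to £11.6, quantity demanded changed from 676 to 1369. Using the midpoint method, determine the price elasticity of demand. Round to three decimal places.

-0.930

%Δq = (1369 − 676)/[(676 + 1369)/2] = 693/1022.5 ≈ 0.6778.
%Δp = (11.6 − 24.9)/[(24.9 + 11.6)/2] = -13.3/18.25 ≈ -0.7288.
Arc elasticity E = %Δq/%Δp ≈ 0.6778/-0.7288 ≈ -0.930.
|E| < 1: demand is inelastic over this range.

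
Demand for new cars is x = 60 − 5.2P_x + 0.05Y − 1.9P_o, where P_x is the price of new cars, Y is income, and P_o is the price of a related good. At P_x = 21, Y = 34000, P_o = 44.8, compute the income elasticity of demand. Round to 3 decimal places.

1.086

First evaluate x: 60 − 5.2(21) + 0.05(34000) − 1.9(44.8) = 60 − 109.2 + 1700 − 85.12 = 1565.68.
∂x/∂Y = +0.05, so E_I = 0.05·(34000/1565.68) ≈ 1.086.
E_I > 1: normal good (luxury).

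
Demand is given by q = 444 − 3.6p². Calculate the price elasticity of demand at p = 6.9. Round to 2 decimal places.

-1.26

At p = 6.9, q = 272.604.
dq/dp = −2·3.6·p = −49.68.
Point elasticity E = (dq/dp)·(p/q) = -49.68 × 6.9/272.604 ≈ -1.26.
|E| > 1, so demand is elastic at this price.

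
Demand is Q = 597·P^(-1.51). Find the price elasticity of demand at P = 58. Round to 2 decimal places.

For a Cobb–Douglas (constant-elasticity) form Q = A·P^α·…, the elasticity with respect to P equals the exponent α at every point.
Here the exponent on P is -1.51, so the price elasticity of demand is -1.51.

-1.51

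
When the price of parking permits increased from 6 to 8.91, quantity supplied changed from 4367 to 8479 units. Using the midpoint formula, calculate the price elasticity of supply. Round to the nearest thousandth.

1.640

%Δq = (8479 − 4367)/[(4367 + 8479)/2] = 4112/6423 ≈ 0.6402.
%ΔP = (8.91 − 6)/[(6 + 8.91)/2] = 2.91/7.455 ≈ 0.3903.
Arc elasticity E = %Δq/%ΔP ≈ 0.6402/0.3903 ≈ 1.640.
|E| > 1: supply is elastic over this range.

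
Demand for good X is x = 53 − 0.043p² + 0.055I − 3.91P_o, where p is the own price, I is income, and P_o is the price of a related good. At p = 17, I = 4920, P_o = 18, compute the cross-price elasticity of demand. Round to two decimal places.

At the given point, x = 53 − 0.043(17)² + 0.055(4920) − 3.91(18) = 53 − 12.427 + 270.6 − 70.38 = 240.793.
∂x/∂P_o = −3.91, so E_xy = -3.91·(18/240.793) ≈ -0.29.
E_xy < 0: the goods are complements.

-0.29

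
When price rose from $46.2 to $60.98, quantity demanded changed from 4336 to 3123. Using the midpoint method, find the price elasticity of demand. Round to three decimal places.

-1.179

%ΔQ = (3123 − 4336)/[(4336 + 3123)/2] = -1213/3729.5 ≈ -0.3252.
%Δp = (60.98 − 46.2)/[(46.2 + 60.98)/2] = 14.78/53.59 ≈ 0.2758.
Arc elasticity E = %ΔQ/%Δp ≈ -0.3252/0.2758 ≈ -1.179.
|E| > 1: demand is elastic over this range.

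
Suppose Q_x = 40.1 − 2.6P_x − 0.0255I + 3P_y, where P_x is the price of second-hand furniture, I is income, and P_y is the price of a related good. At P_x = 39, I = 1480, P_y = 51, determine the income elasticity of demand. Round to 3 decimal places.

-0.699

Substituting, Q_x = 40.1 − 2.6(39) − 0.0255(1480) + 3(51) = 40.1 − 101.4 − 37.74 + 153 = 53.96.
∂Q_x/∂I = −0.0255, so E_I = -0.0255·(1480/53.96) ≈ -0.699.
E_I < 0: inferior good.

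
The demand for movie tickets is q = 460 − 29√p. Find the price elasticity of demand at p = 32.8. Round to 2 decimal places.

At p = 32.8, q = 293.9133.
dq/dp = −29/(2√p) = −29/(2·5.7271).
Point elasticity E = (dq/dp)·(p/q) = -2.5318 × 32.8/293.9133 ≈ -0.28.
|E| < 1, so demand is inelastic at this price.

-0.28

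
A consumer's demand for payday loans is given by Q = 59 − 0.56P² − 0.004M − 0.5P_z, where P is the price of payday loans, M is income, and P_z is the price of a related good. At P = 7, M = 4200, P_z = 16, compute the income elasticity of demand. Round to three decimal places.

-2.485

Q = 59 − 0.56(7)² − 0.004(4200) − 0.5(16) = 59 − 27.44 − 16.8 − 8 = 6.76.
∂Q/∂M = −0.004, so E_I = -0.004·(4200/6.76) ≈ -2.485.
E_I < 0: inferior good.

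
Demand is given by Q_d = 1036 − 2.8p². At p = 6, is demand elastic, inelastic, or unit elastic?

At p = 6, Q_d = 935.2.
dQ_d/dp = −2·2.8·p = −33.6.
Point elasticity E = (dQ_d/dp)·(p/Q_d) = -33.6 × 6/935.2 ≈ -0.216.
|E| ≈ 0.216 < 1, so demand is inelastic.

inelastic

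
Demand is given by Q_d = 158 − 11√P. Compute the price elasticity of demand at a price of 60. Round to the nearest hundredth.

At P = 60, Q_d = 72.7944.
dQ_d/dP = −11/(2√P) = −11/(2·7.746).
Point elasticity E = (dQ_d/dP)·(P/Q_d) = -0.71 × 60/72.7944 ≈ -0.59.
|E| < 1, so demand is inelastic at this price.

-0.59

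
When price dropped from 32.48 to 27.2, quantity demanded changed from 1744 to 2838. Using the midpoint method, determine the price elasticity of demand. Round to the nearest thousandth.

-2.699

%Δq = (2838 − 1744)/[(1744 + 2838)/2] = 1094/2291 ≈ 0.4775.
%Δp = (27.2 − 32.48)/[(32.48 + 27.2)/2] = -5.28/29.84 ≈ -0.1769.
Arc elasticity E = %Δq/%Δp ≈ 0.4775/-0.1769 ≈ -2.699.
|E| > 1: demand is elastic over this range.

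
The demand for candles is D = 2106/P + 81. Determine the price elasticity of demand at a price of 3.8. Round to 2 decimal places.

At P = 3.8, D = 635.2105.
dD/dP = −2106/P² = −145.8449.
Point elasticity E = (dD/dP)·(P/D) = -145.8449 × 3.8/635.2105 ≈ -0.87.
|E| < 1, so demand is inelastic at this price.

-0.87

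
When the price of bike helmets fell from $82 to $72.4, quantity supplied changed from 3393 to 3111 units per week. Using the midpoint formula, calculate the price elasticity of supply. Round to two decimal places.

0.70

%ΔQ = (3111 − 3393)/[(3393 + 3111)/2] = -282/3252 ≈ -0.0867.
%ΔP = (72.4 − 82)/[(82 + 72.4)/2] = -9.6/77.2 ≈ -0.1244.
Arc elasticity E = %ΔQ/%ΔP ≈ -0.0867/-0.1244 ≈ 0.70.
|E| < 1: supply is inelastic over this range.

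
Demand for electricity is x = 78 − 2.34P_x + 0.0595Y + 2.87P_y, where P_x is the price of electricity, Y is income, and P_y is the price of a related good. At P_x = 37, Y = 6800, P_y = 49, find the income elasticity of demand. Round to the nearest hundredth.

0.75

Substituting, x = 78 − 2.34(37) + 0.0595(6800) + 2.87(49) = 78 − 86.58 + 404.6 + 140.63 = 536.65.
∂x/∂Y = +0.0595, so E_I = 0.0595·(6800/536.65) ≈ 0.75.
E_I ∈ (0,1): normal good (necessity).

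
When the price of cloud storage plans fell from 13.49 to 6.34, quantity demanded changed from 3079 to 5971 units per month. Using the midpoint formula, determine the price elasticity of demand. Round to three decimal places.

%Δq = (5971 − 3079)/[(3079 + 5971)/2] = 2892/4525 ≈ 0.6391.
%Δp = (6.34 − 13.49)/[(13.49 + 6.34)/2] = -7.15/9.915 ≈ -0.7211.
Arc elasticity E = %Δq/%Δp ≈ 0.6391/-0.7211 ≈ -0.886.
|E| < 1: demand is inelastic over this range.

-0.886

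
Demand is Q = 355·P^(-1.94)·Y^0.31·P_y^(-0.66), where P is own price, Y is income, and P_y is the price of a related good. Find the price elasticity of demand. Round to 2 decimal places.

-1.94

For a Cobb–Douglas (constant-elasticity) form Q = A·P^α·…, the elasticity with respect to P equals the exponent α at every point.
Here the exponent on P is -1.94, so the price elasticity of demand is -1.94.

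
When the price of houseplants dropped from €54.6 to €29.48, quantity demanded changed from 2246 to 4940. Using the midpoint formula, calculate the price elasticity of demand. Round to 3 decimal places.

%Δq = (4940 − 2246)/[(2246 + 4940)/2] = 2694/3593 ≈ 0.7498.
%ΔP = (29.48 − 54.6)/[(54.6 + 29.48)/2] = -25.12/42.04 ≈ -0.5975.
Arc elasticity E = %Δq/%ΔP ≈ 0.7498/-0.5975 ≈ -1.255.
|E| > 1: demand is elastic over this range.

-1.255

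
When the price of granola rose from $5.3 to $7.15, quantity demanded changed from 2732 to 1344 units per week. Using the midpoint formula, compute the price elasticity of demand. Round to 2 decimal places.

-2.29

%ΔQ = (1344 − 2732)/[(2732 + 1344)/2] = -1388/2038 ≈ -0.6811.
%Δp = (7.15 − 5.3)/[(5.3 + 7.15)/2] = 1.85/6.225 ≈ 0.2972.
Arc elasticity E = %ΔQ/%Δp ≈ -0.6811/0.2972 ≈ -2.29.
|E| > 1: demand is elastic over this range.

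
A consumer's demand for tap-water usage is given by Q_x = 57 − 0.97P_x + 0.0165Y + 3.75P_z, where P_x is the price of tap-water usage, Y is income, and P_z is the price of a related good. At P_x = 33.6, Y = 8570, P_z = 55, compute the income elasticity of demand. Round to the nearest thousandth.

Substituting, Q_x = 57 − 0.97(33.6) + 0.0165(8570) + 3.75(55) = 57 − 32.592 + 141.405 + 206.25 = 372.063.
∂Q_x/∂Y = +0.0165, so E_I = 0.0165·(8570/372.063) ≈ 0.380.
E_I ∈ (0,1): normal good (necessity).

0.380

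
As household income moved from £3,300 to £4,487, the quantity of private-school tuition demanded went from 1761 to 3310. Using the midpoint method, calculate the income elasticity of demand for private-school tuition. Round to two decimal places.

%ΔQ = (3310 − 1761)/[(1761+3310)/2] = 1549/2535.5 ≈ 0.6109.
%ΔI = (4,487 − 3,300)/[(3,300+4,487)/2] = 1187/3893.5 ≈ 0.3049.
E_I = %ΔQ/%ΔI ≈ 2.00.
E_I > 1: normal good (luxury).

2.00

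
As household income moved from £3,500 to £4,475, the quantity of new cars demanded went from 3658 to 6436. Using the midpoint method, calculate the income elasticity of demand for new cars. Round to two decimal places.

2.25

%ΔQ = (6436 − 3658)/[(3658+6436)/2] = 2778/5047 ≈ 0.5504.
%ΔY = (4,475 − 3,500)/[(3,500+4,475)/2] = 975/3987.5 ≈ 0.2445.
E_I = %ΔQ/%ΔY ≈ 2.25.
E_I > 1: normal good (luxury).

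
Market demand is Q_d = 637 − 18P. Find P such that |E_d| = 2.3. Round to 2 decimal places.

24.66

Set −bP/(a − bP) = −2.3 ⇒ bP = 2.3(a − bP) ⇒ bP(1+2.3) = 2.3·a.
P = 2.3·637/(18·3.3) ≈ 24.66.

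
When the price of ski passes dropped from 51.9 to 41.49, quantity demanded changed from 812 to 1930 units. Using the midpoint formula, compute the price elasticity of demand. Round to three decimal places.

-3.658

%ΔQ = (1930 − 812)/[(812 + 1930)/2] = 1118/1371 ≈ 0.8155.
%Δp = (41.49 − 51.9)/[(51.9 + 41.49)/2] = -10.41/46.695 ≈ -0.2229.
Arc elasticity E = %ΔQ/%Δp ≈ 0.8155/-0.2229 ≈ -3.658.
|E| > 1: demand is elastic over this range.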